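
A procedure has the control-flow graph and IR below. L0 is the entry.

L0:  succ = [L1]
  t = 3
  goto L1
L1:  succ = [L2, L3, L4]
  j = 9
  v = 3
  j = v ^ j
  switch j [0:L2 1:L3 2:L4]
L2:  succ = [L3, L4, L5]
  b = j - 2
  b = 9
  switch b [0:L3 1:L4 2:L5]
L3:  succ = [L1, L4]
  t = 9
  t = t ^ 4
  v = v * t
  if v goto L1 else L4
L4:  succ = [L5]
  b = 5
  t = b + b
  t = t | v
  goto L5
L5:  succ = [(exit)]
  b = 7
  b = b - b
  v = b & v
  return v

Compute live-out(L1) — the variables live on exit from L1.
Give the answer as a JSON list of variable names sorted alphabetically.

Per-block:
  L0: {t} / ∅
  L1: {j,v} / ∅
  L2: {b} / {j}
  L3: {t,v} / {v}
  L4: {b,t} / {v}
  L5: {b,v} / {v}

Backward fixpoint:
  L0 li=∅ lo=∅
  L1 li=∅ lo={j,v}
  L2 li={j,v} lo={v}
  L3 li={v} lo={v}
  L4 li={v} lo={v}
  L5 li={v} lo=∅

live-out(L1) = ["j", "v"]

Answer: ["j", "v"]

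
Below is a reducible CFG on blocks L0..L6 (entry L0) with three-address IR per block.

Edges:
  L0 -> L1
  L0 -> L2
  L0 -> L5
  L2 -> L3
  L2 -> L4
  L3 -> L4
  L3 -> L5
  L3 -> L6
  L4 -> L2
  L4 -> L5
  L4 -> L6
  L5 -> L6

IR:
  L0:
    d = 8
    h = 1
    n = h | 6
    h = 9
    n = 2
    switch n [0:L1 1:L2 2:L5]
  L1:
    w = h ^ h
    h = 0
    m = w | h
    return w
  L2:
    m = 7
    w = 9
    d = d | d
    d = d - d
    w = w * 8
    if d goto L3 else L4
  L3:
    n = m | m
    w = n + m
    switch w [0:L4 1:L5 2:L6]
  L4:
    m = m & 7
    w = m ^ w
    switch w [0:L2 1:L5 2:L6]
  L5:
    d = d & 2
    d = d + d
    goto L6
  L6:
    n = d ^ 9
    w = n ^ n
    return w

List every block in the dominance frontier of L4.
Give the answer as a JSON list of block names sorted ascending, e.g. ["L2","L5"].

Answer: ["L2", "L5", "L6"]

Analysis:
idom tree: L1←L0 L2←L0 L3←L2 L4←L2 L5←L0 L6←L0
Join-block Dom:
  L2: preds {L0,L4}: {L0} ∩ {L0,L2,L4} = {L0}; idom=L0
  L4: preds {L2,L3}: {L0,L2} ∩ {L0,L2,L3} = {L0,L2}; idom=L2
  L5: preds {L0,L3,L4}: {L0} ∩ {L0,L2,L3} ∩ {L0,L2,L4} = {L0}; idom=L0
  L6: preds {L3,L4,L5}: {L0,L2,L3} ∩ {L0,L2,L4} ∩ {L0,L5} = {L0}; idom=L0

DF walk-up:
  join L2 pred L0: · stop@L0
  join L2 pred L4: L4→L2 stop@L0
  join L4 pred L2: · stop@L2
  join L4 pred L3: L3 stop@L2
  join L5 pred L0: · stop@L0
  join L5 pred L3: L3→L2 stop@L0
  join L5 pred L4: L4→L2 stop@L0
  join L6 pred L3: L3→L2 stop@L0
  join L6 pred L4: L4→L2 stop@L0
  join L6 pred L5: L5 stop@L0
  L0 → ∅
  L1 → ∅
  L2 → {L2,L5,L6}
  L3 → {L4,L5,L6}
  L4 → {L2,L5,L6}
  L5 → {L6}
  L6 → ∅

DF(L4) = ["L2", "L5", "L6"]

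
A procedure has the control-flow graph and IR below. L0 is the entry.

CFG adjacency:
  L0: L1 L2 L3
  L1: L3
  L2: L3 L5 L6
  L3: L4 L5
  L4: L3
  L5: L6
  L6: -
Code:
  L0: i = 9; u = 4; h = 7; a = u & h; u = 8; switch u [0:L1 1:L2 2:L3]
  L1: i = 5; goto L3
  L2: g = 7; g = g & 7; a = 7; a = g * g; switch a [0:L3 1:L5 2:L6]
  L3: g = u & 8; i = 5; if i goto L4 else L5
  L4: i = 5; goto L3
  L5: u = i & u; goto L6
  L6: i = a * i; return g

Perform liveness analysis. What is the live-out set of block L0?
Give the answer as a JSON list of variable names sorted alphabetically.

Block summaries:
  L0: def={a,h,i,u} ue=∅
  L1: def={i} ue=∅
  L2: def={a,g} ue=∅
  L3: def={g,i} ue={u}
  L4: def={i} ue=∅
  L5: def={u} ue={i,u}
  L6: def={i} ue={a,g,i}

Backward fixpoint:
  live L0: ∅→{a,i,u}
  live L1: {a,u}→{a,u}
  live L2: {i,u}→{a,g,i,u}
  live L3: {a,u}→{a,g,i,u}
  live L4: {a,u}→{a,u}
  live L5: {a,g,i,u}→{a,g,i}
  live L6: {a,g,i}→∅

live-out(L0) = ["a", "i", "u"]

Answer: ["a", "i", "u"]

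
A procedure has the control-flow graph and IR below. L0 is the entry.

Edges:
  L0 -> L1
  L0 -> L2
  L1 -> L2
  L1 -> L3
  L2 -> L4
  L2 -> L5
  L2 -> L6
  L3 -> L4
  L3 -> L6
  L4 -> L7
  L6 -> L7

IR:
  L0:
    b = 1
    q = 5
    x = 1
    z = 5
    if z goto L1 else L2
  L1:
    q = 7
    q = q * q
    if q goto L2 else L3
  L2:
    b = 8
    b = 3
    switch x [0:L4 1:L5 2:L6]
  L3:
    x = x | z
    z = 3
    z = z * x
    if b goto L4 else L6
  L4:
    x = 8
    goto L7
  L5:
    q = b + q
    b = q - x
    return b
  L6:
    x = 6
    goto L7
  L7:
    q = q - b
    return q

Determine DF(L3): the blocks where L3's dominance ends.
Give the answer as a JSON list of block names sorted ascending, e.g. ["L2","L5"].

Answer: ["L4", "L6"]

Analysis:
idom tree: L1←L0 L2←L0 L3←L1 L4←L0 L5←L2 L6←L0 L7←L0
Dom at joins:
  L2: preds {L0,L1}: {L0} ∩ {L0,L1} = {L0}; idom=L0
  L4: preds {L2,L3}: {L0,L2} ∩ {L0,L1,L3} = {L0}; idom=L0
  L6: preds {L2,L3}: {L0,L2} ∩ {L0,L1,L3} = {L0}; idom=L0
  L7: preds {L4,L6}: {L0,L4} ∩ {L0,L6} = {L0}; idom=L0

DF walk-up:
  L2←L0: walk · to L0
  L2←L1: walk L1 to L0
  L4←L2: walk L2 to L0
  L4←L3: walk L3→L1 to L0
  L6←L2: walk L2 to L0
  L6←L3: walk L3→L1 to L0
  L7←L4: walk L4 to L0
  L7←L6: walk L6 to L0
  L0 → ∅
  L1 → {L2,L4,L6}
  L2 → {L4,L6}
  L3 → {L4,L6}
  L4 → {L7}
  L5 → ∅
  L6 → {L7}
  L7 → ∅

DF(L3) = ["L4", "L6"]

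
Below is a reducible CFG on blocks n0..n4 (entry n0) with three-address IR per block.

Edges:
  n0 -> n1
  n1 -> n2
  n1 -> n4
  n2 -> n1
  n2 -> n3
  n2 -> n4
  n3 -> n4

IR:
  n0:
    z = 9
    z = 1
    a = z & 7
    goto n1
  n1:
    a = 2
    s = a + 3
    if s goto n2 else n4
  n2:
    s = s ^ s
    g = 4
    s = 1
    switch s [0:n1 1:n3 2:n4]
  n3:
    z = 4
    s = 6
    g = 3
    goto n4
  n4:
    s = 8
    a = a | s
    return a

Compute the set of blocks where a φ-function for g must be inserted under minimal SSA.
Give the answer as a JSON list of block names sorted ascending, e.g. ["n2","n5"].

idom tree: n1←n0 n2←n1 n3←n2 n4←n1
Dom at joins:
  n1: preds {n0,n2}: {n0} ∩ {n0,n1,n2} = {n0}; idom=n0
  n4: preds {n1,n2,n3}: {n0,n1} ∩ {n0,n1,n2} ∩ {n0,n1,n2,n3} = {n0,n1}; idom=n1

DF derivation:
  n1←n0: walk · to n0
  n1←n2: walk n2→n1 to n0
  n4←n1: walk · to n1
  n4←n2: walk n2 to n1
  n4←n3: walk n3→n2 to n1
  n0: DF=∅
  n1: DF={n1}
  n2: DF={n1,n4}
  n3: DF={n4}
  n4: DF=∅

φ for g: defs {n2,n3}
  DF⁺ = {n1,n4}

Answer: ["n1", "n4"]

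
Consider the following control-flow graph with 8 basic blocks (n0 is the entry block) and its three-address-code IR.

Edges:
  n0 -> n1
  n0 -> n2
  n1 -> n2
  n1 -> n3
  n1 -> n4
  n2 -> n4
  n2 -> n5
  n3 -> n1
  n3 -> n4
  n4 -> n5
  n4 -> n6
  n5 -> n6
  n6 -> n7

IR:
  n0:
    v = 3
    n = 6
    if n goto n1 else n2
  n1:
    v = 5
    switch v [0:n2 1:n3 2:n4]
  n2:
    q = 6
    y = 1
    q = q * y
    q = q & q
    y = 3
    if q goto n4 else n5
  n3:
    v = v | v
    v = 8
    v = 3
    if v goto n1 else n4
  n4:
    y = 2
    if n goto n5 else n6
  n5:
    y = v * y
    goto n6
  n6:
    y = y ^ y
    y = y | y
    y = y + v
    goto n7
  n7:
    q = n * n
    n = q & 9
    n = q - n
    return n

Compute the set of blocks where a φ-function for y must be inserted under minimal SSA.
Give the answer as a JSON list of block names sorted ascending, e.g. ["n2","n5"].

idom tree: n1←n0 n2←n0 n3←n1 n4←n0 n5←n0 n6←n0 n7←n6
Join-block Dom:
  n1: preds {n0,n3}: {n0} ∩ {n0,n1,n3} = {n0}; idom=n0
  n2: preds {n0,n1}: {n0} ∩ {n0,n1} = {n0}; idom=n0
  n4: preds {n1,n2,n3}: {n0,n1} ∩ {n0,n2} ∩ {n0,n1,n3} = {n0}; idom=n0
  n5: preds {n2,n4}: {n0,n2} ∩ {n0,n4} = {n0}; idom=n0
  n6: preds {n4,n5}: {n0,n4} ∩ {n0,n5} = {n0}; idom=n0

Frontier:
  join n1 pred n0: · stop@n0
  join n1 pred n3: n3→n1 stop@n0
  join n2 pred n0: · stop@n0
  join n2 pred n1: n1 stop@n0
  join n4 pred n1: n1 stop@n0
  join n4 pred n2: n2 stop@n0
  join n4 pred n3: n3→n1 stop@n0
  join n5 pred n2: n2 stop@n0
  join n5 pred n4: n4 stop@n0
  join n6 pred n4: n4 stop@n0
  join n6 pred n5: n5 stop@n0
  DF(n0)=∅
  DF(n1)={n1,n2,n4}
  DF(n2)={n4,n5}
  DF(n3)={n1,n4}
  DF(n4)={n5,n6}
  DF(n5)={n6}
  DF(n6)=∅
  DF(n7)=∅

φ for y: defs {n2,n4,n5,n6}
  DF⁺ = {n4,n5,n6}

Answer: ["n4", "n5", "n6"]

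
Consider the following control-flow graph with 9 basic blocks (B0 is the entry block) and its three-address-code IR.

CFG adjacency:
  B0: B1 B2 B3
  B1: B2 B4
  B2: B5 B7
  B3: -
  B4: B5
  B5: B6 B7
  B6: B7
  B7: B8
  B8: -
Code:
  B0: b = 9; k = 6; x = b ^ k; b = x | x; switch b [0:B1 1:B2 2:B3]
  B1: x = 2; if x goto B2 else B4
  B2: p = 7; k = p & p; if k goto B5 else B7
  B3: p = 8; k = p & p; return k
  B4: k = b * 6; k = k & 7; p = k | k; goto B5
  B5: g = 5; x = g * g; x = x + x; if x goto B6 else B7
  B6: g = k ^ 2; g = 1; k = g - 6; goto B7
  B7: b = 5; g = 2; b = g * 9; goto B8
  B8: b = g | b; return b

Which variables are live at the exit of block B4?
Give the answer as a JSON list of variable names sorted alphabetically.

def/use:
  B0: def={b,k,x} ue=∅
  B1: def={x} ue=∅
  B2: def={k,p} ue=∅
  B3: def={k,p} ue=∅
  B4: def={k,p} ue={b}
  B5: def={g,x} ue=∅
  B6: def={g,k} ue={k}
  B7: def={b,g} ue=∅
  B8: def={b} ue={b,g}

Live sets:
  live B0: ∅→{b}
  live B1: {b}→{b}
  live B2: ∅→{k}
  live B3: ∅→∅
  live B4: {b}→{k}
  live B5: {k}→{k}
  live B6: {k}→∅
  live B7: ∅→{b,g}
  live B8: {b,g}→∅

live-out(B4) = ["k"]

Answer: ["k"]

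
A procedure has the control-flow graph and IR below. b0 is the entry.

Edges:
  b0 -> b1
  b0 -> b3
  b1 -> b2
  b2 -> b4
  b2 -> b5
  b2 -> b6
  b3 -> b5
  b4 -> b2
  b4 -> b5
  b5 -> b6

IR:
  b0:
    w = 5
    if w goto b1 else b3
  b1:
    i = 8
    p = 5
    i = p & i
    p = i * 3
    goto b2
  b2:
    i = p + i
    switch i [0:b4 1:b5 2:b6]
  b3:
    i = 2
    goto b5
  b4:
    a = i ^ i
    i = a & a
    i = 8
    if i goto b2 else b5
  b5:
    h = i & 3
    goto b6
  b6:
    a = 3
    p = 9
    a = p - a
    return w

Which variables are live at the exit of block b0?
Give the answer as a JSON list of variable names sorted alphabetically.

Answer: ["w"]

Derivation:
Block summaries:
  b0: def={w} ue=∅
  b1: def={i,p} ue=∅
  b2: def={i} ue={i,p}
  b3: def={i} ue=∅
  b4: def={a,i} ue={i}
  b5: def={h} ue={i}
  b6: def={a,p} ue={w}

Backward fixpoint:
  b0: in=∅ out={w}
  b1: in={w} out={i,p,w}
  b2: in={i,p,w} out={i,p,w}
  b3: in={w} out={i,w}
  b4: in={i,p,w} out={i,p,w}
  b5: in={i,w} out={w}
  b6: in={w} out=∅

live-out(b0) = ["w"]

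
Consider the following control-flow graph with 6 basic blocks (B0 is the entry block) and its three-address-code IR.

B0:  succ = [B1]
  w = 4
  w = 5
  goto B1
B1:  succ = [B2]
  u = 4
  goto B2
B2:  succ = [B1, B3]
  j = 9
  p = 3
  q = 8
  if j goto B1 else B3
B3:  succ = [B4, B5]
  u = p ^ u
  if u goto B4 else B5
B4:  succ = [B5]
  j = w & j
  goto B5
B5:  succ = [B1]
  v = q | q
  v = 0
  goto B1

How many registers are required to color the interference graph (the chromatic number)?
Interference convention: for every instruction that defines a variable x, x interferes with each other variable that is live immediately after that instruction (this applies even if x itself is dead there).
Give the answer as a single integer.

def/use:
  B0: def={w} ue=∅
  B1: def={u} ue=∅
  B2: def={j,p,q} ue=∅
  B3: def={u} ue={p,u}
  B4: def={j} ue={j,w}
  B5: def={v} ue={q}

Liveness:
  B0 li=∅ lo={w}
  B1 li={w} lo={u,w}
  B2 li={u,w} lo={j,p,q,u,w}
  B3 li={j,p,q,u,w} lo={j,q,w}
  B4 li={j,q,w} lo={q,w}
  B5 li={q,w} lo={w}

Conflict graph:
  j↔{p,q,u,w}
  p↔{j,q,u,w}
  q↔{j,p,u,w}
  u↔{j,p,q,w}
  v↔{w}
  w↔{j,p,q,u,v}

Registers:
  clique {j,p,q,u,w} ⇒ need ≥ 5
  assign j→r1 p→r2 q→r3 u→r4 v→r1 w→r0 — no edge inside a register ⇒ χ ≤ 5
  χ = 5

Answer: 5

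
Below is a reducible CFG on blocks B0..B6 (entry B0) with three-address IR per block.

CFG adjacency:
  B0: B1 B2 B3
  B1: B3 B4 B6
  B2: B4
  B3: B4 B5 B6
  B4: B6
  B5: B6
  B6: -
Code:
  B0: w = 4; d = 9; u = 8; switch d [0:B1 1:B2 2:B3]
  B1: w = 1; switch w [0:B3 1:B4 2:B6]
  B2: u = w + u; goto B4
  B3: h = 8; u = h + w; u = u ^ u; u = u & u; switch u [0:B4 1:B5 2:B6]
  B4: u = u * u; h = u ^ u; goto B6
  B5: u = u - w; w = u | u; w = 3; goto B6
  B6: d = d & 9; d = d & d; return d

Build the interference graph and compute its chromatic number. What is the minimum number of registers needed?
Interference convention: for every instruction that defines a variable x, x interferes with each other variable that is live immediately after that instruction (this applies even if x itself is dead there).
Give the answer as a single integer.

def/use:
  B0: {d,u,w} / ∅
  B1: {w} / ∅
  B2: {u} / {u,w}
  B3: {h,u} / {w}
  B4: {h,u} / {u}
  B5: {u,w} / {u,w}
  B6: {d} / {d}

Live sets:
  live B0: ∅→{d,u,w}
  live B1: {d,u}→{d,u,w}
  live B2: {d,u,w}→{d,u}
  live B3: {d,w}→{d,u,w}
  live B4: {d,u}→{d}
  live B5: {d,u,w}→{d}
  live B6: {d}→∅

Conflict graph:
  d: {h,u,w}
  h: {d,w}
  u: {d,w}
  w: {d,h,u}

Chromatic number:
  clique {d,h,w} ⇒ need ≥ 3
  3-colouring: r0={d}  r1={w}  r2={h,u}
  χ = 3

Answer: 3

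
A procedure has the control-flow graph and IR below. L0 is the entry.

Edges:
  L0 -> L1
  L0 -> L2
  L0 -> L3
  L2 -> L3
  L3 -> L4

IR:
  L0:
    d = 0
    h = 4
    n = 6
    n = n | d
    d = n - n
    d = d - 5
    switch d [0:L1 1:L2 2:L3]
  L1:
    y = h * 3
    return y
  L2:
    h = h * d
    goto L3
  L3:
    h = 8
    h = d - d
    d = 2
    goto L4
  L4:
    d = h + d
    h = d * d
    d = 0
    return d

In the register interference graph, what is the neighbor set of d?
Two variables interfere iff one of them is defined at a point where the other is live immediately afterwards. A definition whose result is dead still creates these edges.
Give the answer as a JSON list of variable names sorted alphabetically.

def/use:
  L0 def {d,h,n} use ∅
  L1 def {y} use {h}
  L2 def {h} use {d,h}
  L3 def {d,h} use {d}
  L4 def {d,h} use {d,h}

Live sets:
  L0: in=∅ out={d,h}
  L1: in={h} out=∅
  L2: in={d,h} out={d}
  L3: in={d} out={d,h}
  L4: in={d,h} out=∅

Interference:
  d — {h,n}
  h — {d,n}
  n — {d,h}
  y — ∅

N(d) = ["h", "n"]

Answer: ["h", "n"]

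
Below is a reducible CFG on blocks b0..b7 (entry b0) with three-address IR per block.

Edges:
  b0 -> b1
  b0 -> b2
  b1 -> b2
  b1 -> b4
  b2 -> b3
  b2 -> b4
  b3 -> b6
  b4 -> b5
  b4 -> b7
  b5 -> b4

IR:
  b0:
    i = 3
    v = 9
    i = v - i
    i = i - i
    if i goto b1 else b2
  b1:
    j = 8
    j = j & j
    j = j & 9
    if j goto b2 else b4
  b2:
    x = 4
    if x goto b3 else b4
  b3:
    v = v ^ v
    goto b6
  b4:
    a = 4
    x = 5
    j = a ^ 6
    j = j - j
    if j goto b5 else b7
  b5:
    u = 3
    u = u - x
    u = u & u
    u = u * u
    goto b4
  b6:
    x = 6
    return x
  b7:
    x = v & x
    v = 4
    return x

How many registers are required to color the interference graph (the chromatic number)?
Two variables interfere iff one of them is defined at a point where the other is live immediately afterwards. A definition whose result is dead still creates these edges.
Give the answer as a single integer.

Answer: 3

Analysis:
def/use:
  b0: {i,v} / ∅
  b1: {j} / ∅
  b2: {x} / ∅
  b3: {v} / {v}
  b4: {a,j,x} / ∅
  b5: {u} / {x}
  b6: {x} / ∅
  b7: {v,x} / {v,x}

Liveness:
  b0: in=∅ out={v}
  b1: in={v} out={v}
  b2: in={v} out={v}
  b3: in={v} out=∅
  b4: in={v} out={v,x}
  b5: in={v,x} out={v}
  b6: in=∅ out=∅
  b7: in={v,x} out=∅

Conflict graph:
  a↔{v,x}
  i↔{v}
  j↔{v,x}
  u↔{v,x}
  v↔{a,i,j,u,x}
  x↔{a,j,u,v}

Colouring:
  clique {a,v,x} ⇒ need ≥ 3
  assign a→R2 i→R1 j→R2 u→R2 v→R0 x→R1 — no edge inside a register ⇒ χ ≤ 3
  χ = 3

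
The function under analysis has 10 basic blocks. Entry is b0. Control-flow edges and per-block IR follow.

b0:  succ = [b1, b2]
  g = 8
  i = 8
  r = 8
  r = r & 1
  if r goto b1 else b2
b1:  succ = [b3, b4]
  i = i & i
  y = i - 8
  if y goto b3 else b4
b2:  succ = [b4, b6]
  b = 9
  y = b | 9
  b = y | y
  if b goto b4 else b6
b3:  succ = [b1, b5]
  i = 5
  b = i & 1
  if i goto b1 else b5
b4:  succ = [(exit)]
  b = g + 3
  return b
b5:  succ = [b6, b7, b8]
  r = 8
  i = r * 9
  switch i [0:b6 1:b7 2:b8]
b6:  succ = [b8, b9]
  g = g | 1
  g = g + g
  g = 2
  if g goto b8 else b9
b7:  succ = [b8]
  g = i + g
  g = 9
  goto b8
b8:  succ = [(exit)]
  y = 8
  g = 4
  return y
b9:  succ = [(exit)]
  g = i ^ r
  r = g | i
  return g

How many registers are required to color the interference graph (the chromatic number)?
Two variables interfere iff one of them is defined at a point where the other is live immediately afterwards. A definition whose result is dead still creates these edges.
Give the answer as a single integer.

def/use:
  b0: def={g,i,r} ue=∅
  b1: def={i,y} ue={i}
  b2: def={b,y} ue=∅
  b3: def={b,i} ue=∅
  b4: def={b} ue={g}
  b5: def={i,r} ue=∅
  b6: def={g} ue={g}
  b7: def={g} ue={g,i}
  b8: def={g,y} ue=∅
  b9: def={g,r} ue={i,r}

Live sets:
  live b0: ∅→{g,i,r}
  live b1: {g,i}→{g}
  live b2: {g,i,r}→{g,i,r}
  live b3: {g}→{g,i}
  live b4: {g}→∅
  live b5: {g}→{g,i,r}
  live b6: {g,i,r}→{i,r}
  live b7: {g,i}→∅
  live b8: ∅→∅
  live b9: {i,r}→∅

Interfere edges:
  b↔{g,i,r}
  g↔{b,i,r,y}
  i↔{b,g,r,y}
  r↔{b,g,i,y}
  y↔{g,i,r}

Colouring:
  clique {b,g,i,r} ⇒ need ≥ 4
  4-colouring: r0={g}  r1={i}  r2={r}  r3={b,y}
  χ = 4

Answer: 4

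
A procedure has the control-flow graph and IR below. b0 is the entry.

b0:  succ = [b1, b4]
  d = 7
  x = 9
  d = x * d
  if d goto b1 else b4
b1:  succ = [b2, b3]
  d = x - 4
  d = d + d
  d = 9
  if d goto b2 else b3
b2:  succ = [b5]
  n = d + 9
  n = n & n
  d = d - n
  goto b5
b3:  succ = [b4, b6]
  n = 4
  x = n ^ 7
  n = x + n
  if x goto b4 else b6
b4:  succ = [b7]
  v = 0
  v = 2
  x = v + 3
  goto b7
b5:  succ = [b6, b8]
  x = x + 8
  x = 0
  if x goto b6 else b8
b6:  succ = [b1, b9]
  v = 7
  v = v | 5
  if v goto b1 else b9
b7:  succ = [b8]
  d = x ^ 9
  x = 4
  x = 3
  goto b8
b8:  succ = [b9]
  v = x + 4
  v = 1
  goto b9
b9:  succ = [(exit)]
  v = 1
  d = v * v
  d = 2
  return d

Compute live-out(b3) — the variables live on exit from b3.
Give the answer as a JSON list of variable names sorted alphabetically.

Answer: ["x"]

Derivation:
Per-block:
  b0 def {d,x} use ∅
  b1 def {d} use {x}
  b2 def {d,n} use {d}
  b3 def {n,x} use ∅
  b4 def {v,x} use ∅
  b5 def {x} use {x}
  b6 def {v} use ∅
  b7 def {d,x} use {x}
  b8 def {v} use {x}
  b9 def {d,v} use ∅

Backward fixpoint:
  live b0: ∅→{x}
  live b1: {x}→{d,x}
  live b2: {d,x}→{x}
  live b3: ∅→{x}
  live b4: ∅→{x}
  live b5: {x}→{x}
  live b6: {x}→{x}
  live b7: {x}→{x}
  live b8: {x}→∅
  live b9: ∅→∅

live-out(b3) = ["x"]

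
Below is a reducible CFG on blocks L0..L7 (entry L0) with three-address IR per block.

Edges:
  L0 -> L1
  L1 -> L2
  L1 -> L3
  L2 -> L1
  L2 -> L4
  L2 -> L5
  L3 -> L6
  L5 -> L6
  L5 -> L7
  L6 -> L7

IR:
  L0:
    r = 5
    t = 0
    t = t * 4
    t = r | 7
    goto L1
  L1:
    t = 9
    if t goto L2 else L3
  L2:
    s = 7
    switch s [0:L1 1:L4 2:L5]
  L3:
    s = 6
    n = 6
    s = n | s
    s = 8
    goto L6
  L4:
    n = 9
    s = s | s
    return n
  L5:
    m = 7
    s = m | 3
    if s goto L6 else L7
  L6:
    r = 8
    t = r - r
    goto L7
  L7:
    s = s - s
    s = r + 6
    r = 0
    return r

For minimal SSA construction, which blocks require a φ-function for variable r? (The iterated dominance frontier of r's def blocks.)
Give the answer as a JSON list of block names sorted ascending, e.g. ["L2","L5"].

Answer: ["L7"]

Working:
idom tree: L1←L0 L2←L1 L3←L1 L4←L2 L5←L2 L6←L1 L7←L1
Dom∩ at merges:
  L1: preds {L0,L2}: {L0} ∩ {L0,L1,L2} = {L0}; idom=L0
  L6: preds {L3,L5}: {L0,L1,L3} ∩ {L0,L1,L2,L5} = {L0,L1}; idom=L1
  L7: preds {L5,L6}: {L0,L1,L2,L5} ∩ {L0,L1,L6} = {L0,L1}; idom=L1

Frontier:
  L1←L0: walk · to L0
  L1←L2: walk L2→L1 to L0
  L6←L3: walk L3 to L1
  L6←L5: walk L5→L2 to L1
  L7←L5: walk L5→L2 to L1
  L7←L6: walk L6 to L1
  L0 → ∅
  L1 → {L1}
  L2 → {L1,L6,L7}
  L3 → {L6}
  L4 → ∅
  L5 → {L6,L7}
  L6 → {L7}
  L7 → ∅

φ for r: defs {L0,L6,L7}
  DF⁺ = {L7}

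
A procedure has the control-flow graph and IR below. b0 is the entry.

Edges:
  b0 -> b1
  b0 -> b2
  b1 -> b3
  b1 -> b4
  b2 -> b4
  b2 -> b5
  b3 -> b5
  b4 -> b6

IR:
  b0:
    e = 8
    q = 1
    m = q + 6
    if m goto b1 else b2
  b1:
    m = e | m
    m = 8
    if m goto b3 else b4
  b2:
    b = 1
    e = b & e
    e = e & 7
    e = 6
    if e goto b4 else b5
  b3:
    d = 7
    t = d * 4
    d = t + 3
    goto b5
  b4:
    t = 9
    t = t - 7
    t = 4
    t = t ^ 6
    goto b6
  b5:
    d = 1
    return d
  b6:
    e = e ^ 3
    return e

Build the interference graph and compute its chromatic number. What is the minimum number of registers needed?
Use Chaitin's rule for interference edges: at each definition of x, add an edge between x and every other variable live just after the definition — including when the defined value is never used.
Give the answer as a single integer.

Answer: 2

Analysis:
Per-block:
  b0: def={e,m,q} ue=∅
  b1: def={m} ue={e,m}
  b2: def={b,e} ue={e}
  b3: def={d,t} ue=∅
  b4: def={t} ue=∅
  b5: def={d} ue=∅
  b6: def={e} ue={e}

Liveness:
  b0 li=∅ lo={e,m}
  b1 li={e,m} lo={e}
  b2 li={e} lo={e}
  b3 li=∅ lo=∅
  b4 li={e} lo={e}
  b5 li=∅ lo=∅
  b6 li={e} lo=∅

Conflict graph:
  b — {e}
  d — ∅
  e — {b,m,q,t}
  m — {e}
  q — {e}
  t — {e}

Chromatic number:
  clique {b,e} ⇒ need ≥ 2
  2-colouring: R0={d,e}  R1={b,m,q,t}
  χ = 2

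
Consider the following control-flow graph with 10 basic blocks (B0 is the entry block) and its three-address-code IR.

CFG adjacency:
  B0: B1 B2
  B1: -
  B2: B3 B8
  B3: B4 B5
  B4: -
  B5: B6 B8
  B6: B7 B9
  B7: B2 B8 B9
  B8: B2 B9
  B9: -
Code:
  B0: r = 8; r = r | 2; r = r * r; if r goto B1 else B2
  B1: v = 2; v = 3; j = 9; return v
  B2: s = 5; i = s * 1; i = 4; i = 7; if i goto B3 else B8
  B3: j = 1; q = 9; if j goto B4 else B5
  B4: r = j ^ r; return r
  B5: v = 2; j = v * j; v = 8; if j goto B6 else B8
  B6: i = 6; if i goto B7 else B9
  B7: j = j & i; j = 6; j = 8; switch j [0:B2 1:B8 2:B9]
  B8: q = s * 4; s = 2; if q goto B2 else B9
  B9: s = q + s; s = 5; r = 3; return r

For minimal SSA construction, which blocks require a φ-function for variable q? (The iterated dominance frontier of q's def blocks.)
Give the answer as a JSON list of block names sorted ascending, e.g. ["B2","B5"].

idom tree: B1←B0 B2←B0 B3←B2 B4←B3 B5←B3 B6←B5 B7←B6 B8←B2 B9←B2
Dom∩ at merges:
  B2: preds {B0,B7,B8}: {B0} ∩ {B0,B2,B3,B5,B6,B7} ∩ {B0,B2,B8} = {B0}; idom=B0
  B8: preds {B2,B5,B7}: {B0,B2} ∩ {B0,B2,B3,B5} ∩ {B0,B2,B3,B5,B6,B7} = {B0,B2}; idom=B2
  B9: preds {B6,B7,B8}: {B0,B2,B3,B5,B6} ∩ {B0,B2,B3,B5,B6,B7} ∩ {B0,B2,B8} = {B0,B2}; idom=B2

DF derivation:
  B2←B0: walk · to B0
  B2←B7: walk B7→B6→B5→B3→B2 to B0
  B2←B8: walk B8→B2 to B0
  B8←B2: walk · to B2
  B8←B5: walk B5→B3 to B2
  B8←B7: walk B7→B6→B5→B3 to B2
  B9←B6: walk B6→B5→B3 to B2
  B9←B7: walk B7→B6→B5→B3 to B2
  B9←B8: walk B8 to B2
  DF(B0)=∅
  DF(B1)=∅
  DF(B2)={B2}
  DF(B3)={B2,B8,B9}
  DF(B4)=∅
  DF(B5)={B2,B8,B9}
  DF(B6)={B2,B8,B9}
  DF(B7)={B2,B8,B9}
  DF(B8)={B2,B9}
  DF(B9)=∅

φ for q: defs {B3,B8}
  DF⁺ = {B2,B8,B9}

Answer: ["B2", "B8", "B9"]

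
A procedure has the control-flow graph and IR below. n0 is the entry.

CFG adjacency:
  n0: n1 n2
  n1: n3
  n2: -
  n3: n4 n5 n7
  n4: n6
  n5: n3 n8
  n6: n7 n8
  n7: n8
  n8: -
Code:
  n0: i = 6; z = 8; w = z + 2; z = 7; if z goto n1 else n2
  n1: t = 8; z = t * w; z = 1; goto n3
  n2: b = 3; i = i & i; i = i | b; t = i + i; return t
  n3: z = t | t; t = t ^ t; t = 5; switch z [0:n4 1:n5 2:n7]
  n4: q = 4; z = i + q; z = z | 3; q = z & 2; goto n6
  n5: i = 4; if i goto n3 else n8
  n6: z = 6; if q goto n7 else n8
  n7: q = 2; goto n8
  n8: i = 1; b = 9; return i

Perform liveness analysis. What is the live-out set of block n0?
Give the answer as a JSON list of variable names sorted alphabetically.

Answer: ["i", "w"]

Derivation:
Block summaries:
  n0: def={i,w,z} ue=∅
  n1: def={t,z} ue={w}
  n2: def={b,i,t} ue={i}
  n3: def={t,z} ue={t}
  n4: def={q,z} ue={i}
  n5: def={i} ue=∅
  n6: def={z} ue={q}
  n7: def={q} ue=∅
  n8: def={b,i} ue=∅

Backward fixpoint:
  n0: in=∅ out={i,w}
  n1: in={i,w} out={i,t}
  n2: in={i} out=∅
  n3: in={i,t} out={i,t}
  n4: in={i} out={q}
  n5: in={t} out={i,t}
  n6: in={q} out=∅
  n7: in=∅ out=∅
  n8: in=∅ out=∅

live-out(n0) = ["i", "w"]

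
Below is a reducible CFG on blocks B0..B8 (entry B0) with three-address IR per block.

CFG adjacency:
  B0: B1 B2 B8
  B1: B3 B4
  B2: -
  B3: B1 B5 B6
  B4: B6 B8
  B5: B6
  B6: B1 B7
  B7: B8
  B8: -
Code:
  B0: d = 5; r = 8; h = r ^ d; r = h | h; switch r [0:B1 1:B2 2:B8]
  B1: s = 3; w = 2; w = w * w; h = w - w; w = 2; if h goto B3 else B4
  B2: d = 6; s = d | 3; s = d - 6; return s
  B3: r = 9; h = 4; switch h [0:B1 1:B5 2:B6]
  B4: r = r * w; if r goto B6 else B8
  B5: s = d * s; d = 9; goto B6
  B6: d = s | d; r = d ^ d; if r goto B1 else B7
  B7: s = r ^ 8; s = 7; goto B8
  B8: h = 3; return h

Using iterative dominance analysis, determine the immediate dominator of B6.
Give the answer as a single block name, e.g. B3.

Answer: B1

Derivation:
idom tree: B1←B0 B2←B0 B3←B1 B4←B1 B5←B3 B6←B1 B7←B6 B8←B0
Dom∩ at merges:
  B1: preds {B0,B3,B6}: {B0} ∩ {B0,B1,B3} ∩ {B0,B1,B6} = {B0}; idom=B0
  B6: preds {B3,B4,B5}: {B0,B1,B3} ∩ {B0,B1,B4} ∩ {B0,B1,B3,B5} = {B0,B1}; idom=B1
  B8: preds {B0,B4,B7}: {B0} ∩ {B0,B1,B4} ∩ {B0,B1,B6,B7} = {B0}; idom=B0

idom(B6) = B1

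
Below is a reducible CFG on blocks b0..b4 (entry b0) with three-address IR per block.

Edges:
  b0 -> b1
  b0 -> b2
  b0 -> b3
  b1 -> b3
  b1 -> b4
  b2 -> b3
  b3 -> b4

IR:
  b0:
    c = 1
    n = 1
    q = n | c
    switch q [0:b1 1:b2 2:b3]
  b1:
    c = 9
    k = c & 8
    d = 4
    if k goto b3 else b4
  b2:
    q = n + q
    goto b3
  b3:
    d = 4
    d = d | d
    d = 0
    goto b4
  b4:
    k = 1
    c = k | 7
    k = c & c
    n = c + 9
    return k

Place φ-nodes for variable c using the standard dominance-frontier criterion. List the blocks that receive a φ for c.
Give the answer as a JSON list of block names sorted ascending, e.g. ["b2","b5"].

idom tree: b1←b0 b2←b0 b3←b0 b4←b0
Dom∩ at merges:
  b3: preds {b0,b1,b2}: {b0} ∩ {b0,b1} ∩ {b0,b2} = {b0}; idom=b0
  b4: preds {b1,b3}: {b0,b1} ∩ {b0,b3} = {b0}; idom=b0

DF derivation:
  b3←b0: walk · to b0
  b3←b1: walk b1 to b0
  b3←b2: walk b2 to b0
  b4←b1: walk b1 to b0
  b4←b3: walk b3 to b0
  DF(b0)=∅
  DF(b1)={b3,b4}
  DF(b2)={b3}
  DF(b3)={b4}
  DF(b4)=∅

φ for c: defs {b0,b1,b4}
  DF⁺ = {b3,b4}

Answer: ["b3", "b4"]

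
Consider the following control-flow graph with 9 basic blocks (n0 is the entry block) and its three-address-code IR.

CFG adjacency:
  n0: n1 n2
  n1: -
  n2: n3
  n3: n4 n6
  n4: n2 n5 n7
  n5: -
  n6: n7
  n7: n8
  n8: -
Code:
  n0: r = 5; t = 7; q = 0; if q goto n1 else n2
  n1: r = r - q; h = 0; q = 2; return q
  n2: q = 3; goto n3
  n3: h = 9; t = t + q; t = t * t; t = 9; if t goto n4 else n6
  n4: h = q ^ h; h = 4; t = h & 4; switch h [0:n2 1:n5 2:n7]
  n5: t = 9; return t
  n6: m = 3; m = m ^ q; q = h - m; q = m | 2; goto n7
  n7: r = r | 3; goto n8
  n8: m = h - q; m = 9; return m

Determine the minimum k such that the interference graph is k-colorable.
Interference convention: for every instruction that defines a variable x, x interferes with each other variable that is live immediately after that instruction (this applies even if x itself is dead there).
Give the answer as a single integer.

def/use:
  n0: def={q,r,t} ue=∅
  n1: def={h,q,r} ue={q,r}
  n2: def={q} ue=∅
  n3: def={h,t} ue={q,t}
  n4: def={h,t} ue={h,q}
  n5: def={t} ue=∅
  n6: def={m,q} ue={h,q}
  n7: def={r} ue={r}
  n8: def={m} ue={h,q}

Liveness:
  live n0: ∅→{q,r,t}
  live n1: {q,r}→∅
  live n2: {r,t}→{q,r,t}
  live n3: {q,r,t}→{h,q,r}
  live n4: {h,q,r}→{h,q,r,t}
  live n5: ∅→∅
  live n6: {h,q,r}→{h,q,r}
  live n7: {h,q,r}→{h,q}
  live n8: {h,q}→∅

Conflict graph:
  h↔{m,q,r,t}
  m↔{h,q,r}
  q↔{h,m,r,t}
  r↔{h,m,q,t}
  t↔{h,q,r}

Registers:
  {h,m,q,r} pairwise interfere (4-clique) ⇒ χ ≥ 4
  assign h→R0 m→R3 q→R1 r→R2 t→R3 — no edge inside a register ⇒ χ ≤ 4
  χ = 4

Answer: 4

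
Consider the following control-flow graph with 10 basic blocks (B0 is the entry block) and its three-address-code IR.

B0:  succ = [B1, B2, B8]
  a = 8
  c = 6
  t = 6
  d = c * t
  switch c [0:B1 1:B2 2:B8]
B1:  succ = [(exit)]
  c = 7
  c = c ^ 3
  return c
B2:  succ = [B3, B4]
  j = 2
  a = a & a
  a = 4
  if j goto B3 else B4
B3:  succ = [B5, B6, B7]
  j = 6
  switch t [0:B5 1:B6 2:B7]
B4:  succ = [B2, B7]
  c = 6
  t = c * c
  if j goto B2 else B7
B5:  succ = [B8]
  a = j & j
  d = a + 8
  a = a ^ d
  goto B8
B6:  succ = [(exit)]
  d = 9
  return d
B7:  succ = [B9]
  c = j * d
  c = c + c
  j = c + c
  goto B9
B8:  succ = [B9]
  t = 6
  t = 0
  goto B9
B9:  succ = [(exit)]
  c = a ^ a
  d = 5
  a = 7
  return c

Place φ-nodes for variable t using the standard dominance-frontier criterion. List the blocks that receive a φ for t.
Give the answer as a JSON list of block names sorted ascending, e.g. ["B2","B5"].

Answer: ["B2", "B7", "B8", "B9"]

Working:
idom tree: B1←B0 B2←B0 B3←B2 B4←B2 B5←B3 B6←B3 B7←B2 B8←B0 B9←B0
Join-block Dom:
  B2: preds {B0,B4}: {B0} ∩ {B0,B2,B4} = {B0}; idom=B0
  B7: preds {B3,B4}: {B0,B2,B3} ∩ {B0,B2,B4} = {B0,B2}; idom=B2
  B8: preds {B0,B5}: {B0} ∩ {B0,B2,B3,B5} = {B0}; idom=B0
  B9: preds {B7,B8}: {B0,B2,B7} ∩ {B0,B8} = {B0}; idom=B0

DF walk-up:
  B2←B0: walk · to B0
  B2←B4: walk B4→B2 to B0
  B7←B3: walk B3 to B2
  B7←B4: walk B4 to B2
  B8←B0: walk · to B0
  B8←B5: walk B5→B3→B2 to B0
  B9←B7: walk B7→B2 to B0
  B9←B8: walk B8 to B0
  B0: DF=∅
  B1: DF=∅
  B2: DF={B2,B8,B9}
  B3: DF={B7,B8}
  B4: DF={B2,B7}
  B5: DF={B8}
  B6: DF=∅
  B7: DF={B9}
  B8: DF={B9}
  B9: DF=∅

φ for t: defs {B0,B4,B8}
  DF⁺ = {B2,B7,B8,B9}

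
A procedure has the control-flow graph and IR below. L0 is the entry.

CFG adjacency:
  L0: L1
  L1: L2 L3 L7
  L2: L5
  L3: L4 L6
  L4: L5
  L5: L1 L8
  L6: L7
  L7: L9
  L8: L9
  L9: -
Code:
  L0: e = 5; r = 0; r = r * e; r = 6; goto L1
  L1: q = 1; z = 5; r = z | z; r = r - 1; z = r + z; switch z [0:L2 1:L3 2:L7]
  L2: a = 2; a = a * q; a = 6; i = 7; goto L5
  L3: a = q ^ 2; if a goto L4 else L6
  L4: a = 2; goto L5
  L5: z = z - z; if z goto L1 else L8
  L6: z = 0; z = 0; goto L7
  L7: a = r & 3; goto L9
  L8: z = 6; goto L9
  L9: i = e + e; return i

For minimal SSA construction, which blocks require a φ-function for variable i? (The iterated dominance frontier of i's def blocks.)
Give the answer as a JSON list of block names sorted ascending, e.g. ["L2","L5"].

Answer: ["L1", "L5", "L9"]

Working:
idom tree: L1←L0 L2←L1 L3←L1 L4←L3 L5←L1 L6←L3 L7←L1 L8←L5 L9←L1
Dom at joins:
  L1: preds {L0,L5}: {L0} ∩ {L0,L1,L5} = {L0}; idom=L0
  L5: preds {L2,L4}: {L0,L1,L2} ∩ {L0,L1,L3,L4} = {L0,L1}; idom=L1
  L7: preds {L1,L6}: {L0,L1} ∩ {L0,L1,L3,L6} = {L0,L1}; idom=L1
  L9: preds {L7,L8}: {L0,L1,L7} ∩ {L0,L1,L5,L8} = {L0,L1}; idom=L1

DF derivation:
  join L1 pred L0: · stop@L0
  join L1 pred L5: L5→L1 stop@L0
  join L5 pred L2: L2 stop@L1
  join L5 pred L4: L4→L3 stop@L1
  join L7 pred L1: · stop@L1
  join L7 pred L6: L6→L3 stop@L1
  join L9 pred L7: L7 stop@L1
  join L9 pred L8: L8→L5 stop@L1
  L0: DF=∅
  L1: DF={L1}
  L2: DF={L5}
  L3: DF={L5,L7}
  L4: DF={L5}
  L5: DF={L1,L9}
  L6: DF={L7}
  L7: DF={L9}
  L8: DF={L9}
  L9: DF=∅

φ for i: defs {L2,L9}
  DF⁺ = {L1,L5,L9}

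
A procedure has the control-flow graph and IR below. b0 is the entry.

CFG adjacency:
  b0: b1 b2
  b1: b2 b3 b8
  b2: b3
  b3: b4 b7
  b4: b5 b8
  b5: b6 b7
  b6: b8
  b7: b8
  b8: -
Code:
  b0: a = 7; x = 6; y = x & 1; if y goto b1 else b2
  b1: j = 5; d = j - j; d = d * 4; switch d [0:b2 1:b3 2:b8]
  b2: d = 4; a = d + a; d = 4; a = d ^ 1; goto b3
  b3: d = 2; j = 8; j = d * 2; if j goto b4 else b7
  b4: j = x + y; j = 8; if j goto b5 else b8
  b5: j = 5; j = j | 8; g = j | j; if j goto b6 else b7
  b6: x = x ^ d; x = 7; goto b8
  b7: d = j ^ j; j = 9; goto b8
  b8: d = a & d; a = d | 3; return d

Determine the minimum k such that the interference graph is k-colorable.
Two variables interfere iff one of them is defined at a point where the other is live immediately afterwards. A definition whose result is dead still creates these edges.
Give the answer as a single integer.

def/use:
  b0: {a,x,y} / ∅
  b1: {d,j} / ∅
  b2: {a,d} / {a}
  b3: {d,j} / ∅
  b4: {j} / {x,y}
  b5: {g,j} / ∅
  b6: {x} / {d,x}
  b7: {d,j} / {j}
  b8: {a,d} / {a,d}

Live sets:
  b0: in=∅ out={a,x,y}
  b1: in={a,x,y} out={a,d,x,y}
  b2: in={a,x,y} out={a,x,y}
  b3: in={a,x,y} out={a,d,j,x,y}
  b4: in={a,d,x,y} out={a,d,x}
  b5: in={a,d,x} out={a,d,j,x}
  b6: in={a,d,x} out={a,d}
  b7: in={a,j} out={a,d}
  b8: in={a,d} out=∅

Interference:
  a↔{d,g,j,x,y}
  d↔{a,g,j,x,y}
  g↔{a,d,j,x}
  j↔{a,d,g,x,y}
  x↔{a,d,g,j,y}
  y↔{a,d,j,x}

Registers:
  clique {a,d,g,j,x} ⇒ need ≥ 5
  5-colouring: R0={a}  R1={d}  R2={j}  R3={x}  R4={g,y}
  χ = 5

Answer: 5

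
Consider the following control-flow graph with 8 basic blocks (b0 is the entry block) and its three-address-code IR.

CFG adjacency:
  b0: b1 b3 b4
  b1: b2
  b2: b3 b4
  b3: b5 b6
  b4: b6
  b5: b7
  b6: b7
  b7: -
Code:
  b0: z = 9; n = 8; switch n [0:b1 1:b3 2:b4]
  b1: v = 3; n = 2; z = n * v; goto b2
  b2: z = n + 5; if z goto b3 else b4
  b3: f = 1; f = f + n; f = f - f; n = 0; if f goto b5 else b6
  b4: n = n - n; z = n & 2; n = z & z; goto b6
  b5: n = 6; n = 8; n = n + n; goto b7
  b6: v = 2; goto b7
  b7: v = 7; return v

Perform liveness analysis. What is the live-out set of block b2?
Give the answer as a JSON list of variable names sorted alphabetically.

Answer: ["n"]

Working:
def/use:
  b0: def={n,z} ue=∅
  b1: def={n,v,z} ue=∅
  b2: def={z} ue={n}
  b3: def={f,n} ue={n}
  b4: def={n,z} ue={n}
  b5: def={n} ue=∅
  b6: def={v} ue=∅
  b7: def={v} ue=∅

Liveness:
  live b0: ∅→{n}
  live b1: ∅→{n}
  live b2: {n}→{n}
  live b3: {n}→∅
  live b4: {n}→∅
  live b5: ∅→∅
  live b6: ∅→∅
  live b7: ∅→∅

live-out(b2) = ["n"]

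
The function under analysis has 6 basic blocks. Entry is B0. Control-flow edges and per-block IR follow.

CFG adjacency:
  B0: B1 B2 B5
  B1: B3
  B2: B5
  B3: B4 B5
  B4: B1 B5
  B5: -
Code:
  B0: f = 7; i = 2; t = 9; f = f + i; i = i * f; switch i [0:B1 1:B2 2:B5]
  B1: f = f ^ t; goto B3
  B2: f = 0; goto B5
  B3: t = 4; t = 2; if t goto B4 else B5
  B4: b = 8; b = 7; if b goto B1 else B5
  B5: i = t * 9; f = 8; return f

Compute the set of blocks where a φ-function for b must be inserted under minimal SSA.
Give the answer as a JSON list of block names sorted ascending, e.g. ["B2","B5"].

Answer: ["B1", "B5"]

Analysis:
idom tree: B1←B0 B2←B0 B3←B1 B4←B3 B5←B0
Join-block Dom:
  B1: preds {B0,B4}: {B0} ∩ {B0,B1,B3,B4} = {B0}; idom=B0
  B5: preds {B0,B2,B3,B4}: {B0} ∩ {B0,B2} ∩ {B0,B1,B3} ∩ {B0,B1,B3,B4} = {B0}; idom=B0

Frontier:
  B1←B0: walk · to B0
  B1←B4: walk B4→B3→B1 to B0
  B5←B0: walk · to B0
  B5←B2: walk B2 to B0
  B5←B3: walk B3→B1 to B0
  B5←B4: walk B4→B3→B1 to B0
  B0: DF=∅
  B1: DF={B1,B5}
  B2: DF={B5}
  B3: DF={B1,B5}
  B4: DF={B1,B5}
  B5: DF=∅

φ for b: defs {B4}
  DF⁺ = {B1,B5}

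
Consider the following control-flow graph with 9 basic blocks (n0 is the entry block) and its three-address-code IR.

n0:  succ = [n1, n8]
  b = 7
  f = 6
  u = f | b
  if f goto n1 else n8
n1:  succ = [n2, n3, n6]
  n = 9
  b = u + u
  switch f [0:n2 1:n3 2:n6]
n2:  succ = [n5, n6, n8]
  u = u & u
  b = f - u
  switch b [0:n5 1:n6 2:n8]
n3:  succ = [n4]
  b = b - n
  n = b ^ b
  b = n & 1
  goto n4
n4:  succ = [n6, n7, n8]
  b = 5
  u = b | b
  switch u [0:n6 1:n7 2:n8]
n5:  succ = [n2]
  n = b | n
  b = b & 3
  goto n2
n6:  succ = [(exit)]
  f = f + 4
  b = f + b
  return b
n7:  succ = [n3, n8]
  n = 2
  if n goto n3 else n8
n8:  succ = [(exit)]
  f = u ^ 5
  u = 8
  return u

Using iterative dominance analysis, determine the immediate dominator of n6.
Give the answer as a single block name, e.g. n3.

idom tree: n1←n0 n2←n1 n3←n1 n4←n3 n5←n2 n6←n1 n7←n4 n8←n0
Join-block Dom:
  n2: preds {n1,n5}: {n0,n1} ∩ {n0,n1,n2,n5} = {n0,n1}; idom=n1
  n3: preds {n1,n7}: {n0,n1} ∩ {n0,n1,n3,n4,n7} = {n0,n1}; idom=n1
  n6: preds {n1,n2,n4}: {n0,n1} ∩ {n0,n1,n2} ∩ {n0,n1,n3,n4} = {n0,n1}; idom=n1
  n8: preds {n0,n2,n4,n7}: {n0} ∩ {n0,n1,n2} ∩ {n0,n1,n3,n4} ∩ {n0,n1,n3,n4,n7} = {n0}; idom=n0

idom(n6) = n1

Answer: n1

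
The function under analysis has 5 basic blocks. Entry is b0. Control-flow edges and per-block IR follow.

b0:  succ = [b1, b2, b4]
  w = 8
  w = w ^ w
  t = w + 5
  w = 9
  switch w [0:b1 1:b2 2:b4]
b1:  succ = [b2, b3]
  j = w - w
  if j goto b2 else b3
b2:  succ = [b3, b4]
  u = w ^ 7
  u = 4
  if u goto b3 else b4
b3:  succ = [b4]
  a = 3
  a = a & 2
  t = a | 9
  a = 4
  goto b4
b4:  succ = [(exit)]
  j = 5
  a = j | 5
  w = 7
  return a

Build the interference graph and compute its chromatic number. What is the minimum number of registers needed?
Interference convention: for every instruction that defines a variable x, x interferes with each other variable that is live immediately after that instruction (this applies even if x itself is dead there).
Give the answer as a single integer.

Block summaries:
  b0: def={t,w} ue=∅
  b1: def={j} ue={w}
  b2: def={u} ue={w}
  b3: def={a,t} ue=∅
  b4: def={a,j,w} ue=∅

Live sets:
  live b0: ∅→{w}
  live b1: {w}→{w}
  live b2: {w}→∅
  live b3: ∅→∅
  live b4: ∅→∅

Conflict graph:
  a — {w}
  j — {w}
  t — ∅
  u — ∅
  w — {a,j}

Chromatic number:
  clique {a,w} ⇒ need ≥ 2
  2-colouring: r0={t,u,w}  r1={a,j}
  χ = 2

Answer: 2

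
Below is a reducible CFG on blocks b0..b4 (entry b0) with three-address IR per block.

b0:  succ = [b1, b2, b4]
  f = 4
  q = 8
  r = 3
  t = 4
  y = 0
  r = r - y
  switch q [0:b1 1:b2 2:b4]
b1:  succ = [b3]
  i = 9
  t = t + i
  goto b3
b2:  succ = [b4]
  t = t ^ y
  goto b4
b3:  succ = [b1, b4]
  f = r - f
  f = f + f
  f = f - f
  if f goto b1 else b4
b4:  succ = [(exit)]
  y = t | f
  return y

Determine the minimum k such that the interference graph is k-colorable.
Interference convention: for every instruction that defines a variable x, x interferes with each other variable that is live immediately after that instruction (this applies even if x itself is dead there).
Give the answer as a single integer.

Block summaries:
  b0 def {f,q,r,t,y} use ∅
  b1 def {i,t} use {t}
  b2 def {t} use {t,y}
  b3 def {f} use {f,r}
  b4 def {y} use {f,t}

Live sets:
  live b0: ∅→{f,r,t,y}
  live b1: {f,r,t}→{f,r,t}
  live b2: {f,t,y}→{f,t}
  live b3: {f,r,t}→{f,r,t}
  live b4: {f,t}→∅

Interfere edges:
  f↔{i,q,r,t,y}
  i↔{f,r,t}
  q↔{f,r,t,y}
  r↔{f,i,q,t,y}
  t↔{f,i,q,r,y}
  y↔{f,q,r,t}

Colouring:
  lower bound: {f,q,r,t,y} mutually conflict ⇒ χ ≥ 5
  assign f→c0 i→c3 q→c3 r→c1 t→c2 y→c4 — no edge inside a register ⇒ χ ≤ 5
  χ = 5

Answer: 5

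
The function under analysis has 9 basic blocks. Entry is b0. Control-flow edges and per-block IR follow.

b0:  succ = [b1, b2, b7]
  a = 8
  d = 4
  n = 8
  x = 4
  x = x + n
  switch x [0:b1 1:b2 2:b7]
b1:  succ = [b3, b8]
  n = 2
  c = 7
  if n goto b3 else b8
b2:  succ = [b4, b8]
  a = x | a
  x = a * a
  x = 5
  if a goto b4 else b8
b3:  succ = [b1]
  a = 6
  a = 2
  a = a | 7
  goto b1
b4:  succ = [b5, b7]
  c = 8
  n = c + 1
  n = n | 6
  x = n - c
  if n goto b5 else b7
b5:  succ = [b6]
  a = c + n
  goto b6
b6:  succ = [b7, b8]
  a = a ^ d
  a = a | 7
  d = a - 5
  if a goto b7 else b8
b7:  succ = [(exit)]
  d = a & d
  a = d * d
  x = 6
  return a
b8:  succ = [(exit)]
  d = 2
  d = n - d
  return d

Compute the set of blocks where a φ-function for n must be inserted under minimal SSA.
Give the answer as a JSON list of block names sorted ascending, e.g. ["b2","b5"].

idom tree: b1←b0 b2←b0 b3←b1 b4←b2 b5←b4 b6←b5 b7←b0 b8←b0
Dom at joins:
  b1: preds {b0,b3}: {b0} ∩ {b0,b1,b3} = {b0}; idom=b0
  b7: preds {b0,b4,b6}: {b0} ∩ {b0,b2,b4} ∩ {b0,b2,b4,b5,b6} = {b0}; idom=b0
  b8: preds {b1,b2,b6}: {b0,b1} ∩ {b0,b2} ∩ {b0,b2,b4,b5,b6} = {b0}; idom=b0

Frontier:
  b1←b0: walk · to b0
  b1←b3: walk b3→b1 to b0
  b7←b0: walk · to b0
  b7←b4: walk b4→b2 to b0
  b7←b6: walk b6→b5→b4→b2 to b0
  b8←b1: walk b1 to b0
  b8←b2: walk b2 to b0
  b8←b6: walk b6→b5→b4→b2 to b0
  b0: DF=∅
  b1: DF={b1,b8}
  b2: DF={b7,b8}
  b3: DF={b1}
  b4: DF={b7,b8}
  b5: DF={b7,b8}
  b6: DF={b7,b8}
  b7: DF=∅
  b8: DF=∅

φ for n: defs {b0,b1,b4}
  DF⁺ = {b1,b7,b8}

Answer: ["b1", "b7", "b8"]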